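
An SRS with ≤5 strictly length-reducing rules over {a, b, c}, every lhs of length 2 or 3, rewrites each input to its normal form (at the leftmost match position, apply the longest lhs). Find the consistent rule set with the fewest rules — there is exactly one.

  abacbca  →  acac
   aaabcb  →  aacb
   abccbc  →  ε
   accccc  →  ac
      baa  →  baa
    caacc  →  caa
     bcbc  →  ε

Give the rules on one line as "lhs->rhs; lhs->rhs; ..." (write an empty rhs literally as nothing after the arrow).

  | abacbca => acbca => acac
  | aaabcb => aacb
  | abccbc => ccbc => bc => ε
  | accccc => accc => ac

ab->; bc->; bca->ac; cc->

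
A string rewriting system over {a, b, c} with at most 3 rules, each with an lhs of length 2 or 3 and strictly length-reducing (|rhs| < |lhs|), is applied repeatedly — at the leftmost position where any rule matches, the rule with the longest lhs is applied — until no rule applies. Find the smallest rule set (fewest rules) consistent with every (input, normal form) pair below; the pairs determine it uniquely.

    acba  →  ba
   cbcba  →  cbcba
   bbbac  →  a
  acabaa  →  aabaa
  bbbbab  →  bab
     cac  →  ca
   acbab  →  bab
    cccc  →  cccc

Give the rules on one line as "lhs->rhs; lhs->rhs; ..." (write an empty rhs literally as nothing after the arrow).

ac->a; acb->b; bbb->

  | acba => ba
  | cbcba
  | bbbac => ac => a
  | acabaa => aabaa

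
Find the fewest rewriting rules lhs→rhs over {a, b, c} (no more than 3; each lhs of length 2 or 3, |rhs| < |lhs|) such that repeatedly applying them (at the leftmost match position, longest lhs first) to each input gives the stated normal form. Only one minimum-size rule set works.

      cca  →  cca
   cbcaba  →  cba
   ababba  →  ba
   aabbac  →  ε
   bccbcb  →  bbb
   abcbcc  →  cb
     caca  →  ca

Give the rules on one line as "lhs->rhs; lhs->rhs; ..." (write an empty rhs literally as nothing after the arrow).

ab->; ac->; bc->b

  | cca
  | cbcaba => cbaba => cba
  | ababba => abba => ba
  | aabbac => abac => ac => ε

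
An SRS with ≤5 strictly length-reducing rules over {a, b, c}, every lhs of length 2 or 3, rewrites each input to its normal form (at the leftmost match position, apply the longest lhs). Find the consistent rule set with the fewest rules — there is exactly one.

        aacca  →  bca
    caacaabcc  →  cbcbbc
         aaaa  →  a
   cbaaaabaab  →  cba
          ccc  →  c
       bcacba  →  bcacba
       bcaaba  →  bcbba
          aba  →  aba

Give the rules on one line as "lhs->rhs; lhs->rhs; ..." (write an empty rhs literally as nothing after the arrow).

  | aacca => bcca => bca
  | caacaabcc => cbcaabcc => cbcbbcc => cbcbbc
  | aaaa => a
  | cbaaaabaab => cbabaab => cbabbb => cba

aa->b; aaa->; bbb->; cc->c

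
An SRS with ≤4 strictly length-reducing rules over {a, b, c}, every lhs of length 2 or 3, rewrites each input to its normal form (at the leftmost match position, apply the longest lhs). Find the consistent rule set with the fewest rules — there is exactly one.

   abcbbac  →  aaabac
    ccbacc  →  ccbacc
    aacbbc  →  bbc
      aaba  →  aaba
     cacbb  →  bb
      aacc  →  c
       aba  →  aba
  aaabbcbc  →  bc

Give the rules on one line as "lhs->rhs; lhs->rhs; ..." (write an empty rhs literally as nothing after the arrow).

  | abcbbac => aaabac
  | ccbacc
  | aacbbc => bbc
  | aaba

aac->; abb->; bcb->aa; cac->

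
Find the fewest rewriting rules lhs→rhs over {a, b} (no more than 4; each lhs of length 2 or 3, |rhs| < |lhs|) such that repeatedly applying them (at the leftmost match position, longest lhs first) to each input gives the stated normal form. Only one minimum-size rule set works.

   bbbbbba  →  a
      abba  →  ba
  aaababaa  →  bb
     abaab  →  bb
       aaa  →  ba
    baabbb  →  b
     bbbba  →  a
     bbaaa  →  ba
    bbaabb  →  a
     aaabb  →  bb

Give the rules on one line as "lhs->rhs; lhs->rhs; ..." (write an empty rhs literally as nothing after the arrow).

  | bbbbbba => abbba => bba => a
  | abba => ba
  | aaababaa => bababaa => babaa => baa => bb
  | abaab => aab => bb

aa->b; ab->; bba->a; bbb->a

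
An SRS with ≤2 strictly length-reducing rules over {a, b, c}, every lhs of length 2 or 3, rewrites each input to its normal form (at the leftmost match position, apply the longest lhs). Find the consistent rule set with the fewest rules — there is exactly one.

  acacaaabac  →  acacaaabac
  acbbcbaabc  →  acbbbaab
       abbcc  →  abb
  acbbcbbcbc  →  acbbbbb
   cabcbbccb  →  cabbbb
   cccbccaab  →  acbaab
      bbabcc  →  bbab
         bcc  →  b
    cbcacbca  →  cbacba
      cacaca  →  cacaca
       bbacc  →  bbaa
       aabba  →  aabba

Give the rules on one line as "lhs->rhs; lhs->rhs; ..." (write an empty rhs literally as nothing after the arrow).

  | acacaaabac
  | acbbcbaabc => acbbbaabc => acbbbaab
  | abbcc => abbc => abb
  | acbbcbbcbc => acbbbbcbc => acbbbbbc => acbbbbb

bc->b; cc->a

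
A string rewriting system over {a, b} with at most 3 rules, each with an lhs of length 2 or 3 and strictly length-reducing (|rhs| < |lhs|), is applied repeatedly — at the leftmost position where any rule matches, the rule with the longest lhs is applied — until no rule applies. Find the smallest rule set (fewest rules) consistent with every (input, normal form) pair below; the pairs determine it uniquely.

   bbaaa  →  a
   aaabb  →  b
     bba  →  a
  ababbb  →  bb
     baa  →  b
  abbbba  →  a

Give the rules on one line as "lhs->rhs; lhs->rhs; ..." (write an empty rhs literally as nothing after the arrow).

aa->b; ab->; ba->a

  | bbaaa => baaa => aaa => ba => a
  | aaabb => babb => abb => b
  | bba => ba => a
  | ababbb => abbb => bb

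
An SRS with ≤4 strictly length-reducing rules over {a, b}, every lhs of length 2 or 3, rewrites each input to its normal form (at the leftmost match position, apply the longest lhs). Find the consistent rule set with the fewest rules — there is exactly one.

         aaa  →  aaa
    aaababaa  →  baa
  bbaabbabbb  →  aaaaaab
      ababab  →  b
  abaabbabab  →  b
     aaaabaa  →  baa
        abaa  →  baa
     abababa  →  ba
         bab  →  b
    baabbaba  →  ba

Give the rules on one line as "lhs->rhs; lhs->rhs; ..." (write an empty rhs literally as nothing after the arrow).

aba->ba; bab->b; bb->a

  | aaa
  | aaababaa => aababaa => ababaa => babaa => baa
  | bbaabbabbb => aaabbabbb => aaaaabbb => aaaaaab
  | ababab => babab => bab => b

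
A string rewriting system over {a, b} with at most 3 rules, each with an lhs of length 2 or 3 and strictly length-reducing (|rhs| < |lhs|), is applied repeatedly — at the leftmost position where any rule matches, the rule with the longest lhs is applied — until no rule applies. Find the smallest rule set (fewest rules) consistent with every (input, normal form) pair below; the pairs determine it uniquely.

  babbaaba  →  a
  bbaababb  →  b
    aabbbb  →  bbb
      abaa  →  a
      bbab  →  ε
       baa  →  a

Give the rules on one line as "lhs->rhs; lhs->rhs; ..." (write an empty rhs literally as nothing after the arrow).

  | babbaaba => abbaaba => baaba => aaba => aba => a
  | bbaababb => baababb => aababb => ababb => abb => b
  | aabbbb => abbbb => bbb
  | abaa => aa => a

aa->a; ab->; ba->a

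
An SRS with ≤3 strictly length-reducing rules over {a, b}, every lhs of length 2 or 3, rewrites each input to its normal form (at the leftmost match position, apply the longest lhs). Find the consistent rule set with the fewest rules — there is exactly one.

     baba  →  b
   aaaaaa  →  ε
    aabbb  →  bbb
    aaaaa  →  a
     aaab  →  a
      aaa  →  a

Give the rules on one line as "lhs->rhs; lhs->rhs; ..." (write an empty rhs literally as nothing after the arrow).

  | baba => baa => b
  | aaaaaa => aaaa => aa => ε
  | aabbb => bbb
  | aaaaa => aaa => a

aa->; ab->a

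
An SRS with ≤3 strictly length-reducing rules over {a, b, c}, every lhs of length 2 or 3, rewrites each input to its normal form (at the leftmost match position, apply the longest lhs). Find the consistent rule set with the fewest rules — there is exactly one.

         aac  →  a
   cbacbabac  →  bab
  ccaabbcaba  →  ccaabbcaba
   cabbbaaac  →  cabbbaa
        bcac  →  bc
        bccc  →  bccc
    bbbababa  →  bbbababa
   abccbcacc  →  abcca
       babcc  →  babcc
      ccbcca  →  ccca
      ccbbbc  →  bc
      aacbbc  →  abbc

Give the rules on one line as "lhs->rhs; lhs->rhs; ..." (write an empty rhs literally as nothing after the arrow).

  | aac => a
  | cbacbabac => acbabac => babac => bab
  | ccaabbcaba
  | cabbbaaac => cabbbaa

ac->; acc->a; cb->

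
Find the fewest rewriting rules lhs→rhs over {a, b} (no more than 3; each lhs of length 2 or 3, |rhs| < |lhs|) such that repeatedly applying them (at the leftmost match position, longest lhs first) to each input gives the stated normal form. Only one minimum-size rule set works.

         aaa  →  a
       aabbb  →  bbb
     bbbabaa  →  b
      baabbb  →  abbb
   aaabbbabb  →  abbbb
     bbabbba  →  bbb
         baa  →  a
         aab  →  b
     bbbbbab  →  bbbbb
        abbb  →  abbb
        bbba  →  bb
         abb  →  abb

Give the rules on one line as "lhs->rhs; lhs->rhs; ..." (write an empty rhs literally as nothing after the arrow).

aa->; ba->

  | aaa => a
  | aabbb => bbb
  | bbbabaa => bbbaa => bba => b
  | baabbb => abbb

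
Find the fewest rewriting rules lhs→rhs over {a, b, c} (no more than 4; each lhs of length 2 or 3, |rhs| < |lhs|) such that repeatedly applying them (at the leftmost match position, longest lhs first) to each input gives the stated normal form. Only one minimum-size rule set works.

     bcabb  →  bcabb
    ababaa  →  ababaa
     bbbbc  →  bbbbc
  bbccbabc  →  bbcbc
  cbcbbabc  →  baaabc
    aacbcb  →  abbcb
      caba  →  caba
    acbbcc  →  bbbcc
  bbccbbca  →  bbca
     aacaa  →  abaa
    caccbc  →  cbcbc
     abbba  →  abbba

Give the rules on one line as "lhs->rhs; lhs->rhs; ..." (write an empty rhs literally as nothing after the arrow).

ac->b; cba->; cbb->ba

  | bcabb
  | ababaa
  | bbbbc
  | bbccbabc => bbcbc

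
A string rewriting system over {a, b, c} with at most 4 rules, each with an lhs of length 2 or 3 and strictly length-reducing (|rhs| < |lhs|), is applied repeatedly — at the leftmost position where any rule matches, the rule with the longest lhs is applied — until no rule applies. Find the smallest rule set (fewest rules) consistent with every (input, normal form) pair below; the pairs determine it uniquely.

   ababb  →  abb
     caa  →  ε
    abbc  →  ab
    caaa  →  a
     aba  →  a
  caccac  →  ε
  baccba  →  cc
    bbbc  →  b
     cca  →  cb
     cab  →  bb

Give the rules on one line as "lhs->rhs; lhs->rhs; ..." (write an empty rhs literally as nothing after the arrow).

  | ababb => abb
  | caa => ba => ε
  | abbc => ab
  | caaa => baa => a

ba->; bbb->bb; bc->; ca->b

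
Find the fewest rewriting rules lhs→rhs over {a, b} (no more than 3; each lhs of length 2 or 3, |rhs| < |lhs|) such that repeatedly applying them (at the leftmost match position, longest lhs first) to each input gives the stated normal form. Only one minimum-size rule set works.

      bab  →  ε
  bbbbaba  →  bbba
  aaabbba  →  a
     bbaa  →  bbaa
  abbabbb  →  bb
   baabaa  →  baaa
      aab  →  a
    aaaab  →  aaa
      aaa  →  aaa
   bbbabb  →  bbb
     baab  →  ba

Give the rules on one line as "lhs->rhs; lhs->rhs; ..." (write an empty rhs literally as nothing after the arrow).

  | bab => ε
  | bbbbaba => bbba
  | aaabbba => aabba => aba => a
  | bbaa

ab->; bab->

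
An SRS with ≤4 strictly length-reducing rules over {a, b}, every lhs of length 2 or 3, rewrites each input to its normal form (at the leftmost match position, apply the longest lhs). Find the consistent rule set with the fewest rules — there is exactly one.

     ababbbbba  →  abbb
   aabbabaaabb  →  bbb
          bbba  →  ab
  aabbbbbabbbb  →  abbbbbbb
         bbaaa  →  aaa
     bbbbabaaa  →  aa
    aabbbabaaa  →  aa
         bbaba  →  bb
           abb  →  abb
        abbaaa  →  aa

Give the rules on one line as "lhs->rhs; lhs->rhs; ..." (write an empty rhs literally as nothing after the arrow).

aab->bb; ba->a; bba->ab

  | ababbbbba => aabbbbba => bbbbbba => bbbbab => bbabb => abbb
  | aabbabaaabb => bbbabaaabb => babbaaabb => abbaaabb => aabaabb => bbaabb => ababb => aabb => bbb
  | bbba => bab => ab
  | aabbbbbabbbb => bbbbbbabbbb => bbbbabbbbb => bbabbbbbb => abbbbbbb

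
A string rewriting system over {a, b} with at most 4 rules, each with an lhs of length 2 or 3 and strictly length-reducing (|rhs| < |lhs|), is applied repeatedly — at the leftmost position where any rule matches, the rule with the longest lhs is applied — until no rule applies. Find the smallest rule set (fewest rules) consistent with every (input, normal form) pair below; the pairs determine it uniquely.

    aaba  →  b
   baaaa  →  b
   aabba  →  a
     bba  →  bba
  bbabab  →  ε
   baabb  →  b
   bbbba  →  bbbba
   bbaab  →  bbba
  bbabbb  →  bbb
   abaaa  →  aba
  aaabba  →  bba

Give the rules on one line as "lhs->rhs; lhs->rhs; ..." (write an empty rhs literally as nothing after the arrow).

  | aaba => baa => b
  | baaaa => baa => b
  | aabba => baba => a
  | bba

aa->; aab->ba; abb->bb; bab->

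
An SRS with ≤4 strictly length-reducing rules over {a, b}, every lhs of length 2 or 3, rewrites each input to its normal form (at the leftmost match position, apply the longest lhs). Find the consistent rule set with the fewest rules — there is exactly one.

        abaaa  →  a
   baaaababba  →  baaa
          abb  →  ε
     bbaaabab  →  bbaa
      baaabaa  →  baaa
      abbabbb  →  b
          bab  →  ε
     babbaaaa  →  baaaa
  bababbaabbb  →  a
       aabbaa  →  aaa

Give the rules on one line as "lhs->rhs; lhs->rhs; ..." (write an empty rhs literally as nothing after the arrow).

ab->a; aba->ab; abb->; bab->

  | abaaa => abaa => aba => ab => a
  | baaaababba => baaaabbba => baaaba => baaab => baaa
  | abb => ε
  | bbaaabab => bbaaabb => bbaa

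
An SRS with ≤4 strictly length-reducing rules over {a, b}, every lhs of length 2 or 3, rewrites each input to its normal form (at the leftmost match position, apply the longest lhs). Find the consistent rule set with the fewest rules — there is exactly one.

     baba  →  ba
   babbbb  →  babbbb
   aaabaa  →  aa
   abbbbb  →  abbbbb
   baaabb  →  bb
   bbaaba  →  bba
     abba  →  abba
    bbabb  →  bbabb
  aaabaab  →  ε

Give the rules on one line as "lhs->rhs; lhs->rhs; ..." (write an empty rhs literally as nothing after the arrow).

aaa->aa; aab->; aba->a

  | baba => ba
  | babbbb
  | aaabaa => aabaa => aa
  | abbbbb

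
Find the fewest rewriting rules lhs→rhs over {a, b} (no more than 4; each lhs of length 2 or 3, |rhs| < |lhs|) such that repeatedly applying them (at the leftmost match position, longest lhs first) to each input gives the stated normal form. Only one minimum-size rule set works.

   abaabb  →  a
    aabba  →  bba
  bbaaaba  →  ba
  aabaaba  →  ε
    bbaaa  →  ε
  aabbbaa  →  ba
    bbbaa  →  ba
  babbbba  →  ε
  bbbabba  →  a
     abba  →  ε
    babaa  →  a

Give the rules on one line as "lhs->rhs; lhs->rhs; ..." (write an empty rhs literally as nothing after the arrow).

aa->; ab->a; baa->ab; bab->a

  | abaabb => aaabb => abb => ab => a
  | aabba => bba
  | bbaaaba => bababa => aaba => ba
  | aabaaba => baaba => abba => aba => aa => ε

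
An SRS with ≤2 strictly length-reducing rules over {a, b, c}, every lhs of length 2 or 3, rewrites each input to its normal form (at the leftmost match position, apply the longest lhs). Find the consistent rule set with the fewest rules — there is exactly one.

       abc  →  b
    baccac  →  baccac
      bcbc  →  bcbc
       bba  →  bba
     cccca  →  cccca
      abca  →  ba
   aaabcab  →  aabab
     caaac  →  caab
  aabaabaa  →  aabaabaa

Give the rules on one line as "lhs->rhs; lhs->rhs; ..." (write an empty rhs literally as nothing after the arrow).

aac->ab; abc->b

  | abc => b
  | baccac
  | bcbc
  | bba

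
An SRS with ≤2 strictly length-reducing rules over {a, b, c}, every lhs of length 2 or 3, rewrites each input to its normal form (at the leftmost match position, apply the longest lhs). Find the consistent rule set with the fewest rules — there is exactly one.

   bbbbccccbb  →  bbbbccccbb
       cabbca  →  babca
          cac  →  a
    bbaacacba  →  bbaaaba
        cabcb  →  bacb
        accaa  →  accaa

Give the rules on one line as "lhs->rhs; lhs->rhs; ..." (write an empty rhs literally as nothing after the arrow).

cab->ba; cac->a

  | bbbbccccbb
  | cabbca => babca
  | cac => a
  | bbaacacba => bbaaaba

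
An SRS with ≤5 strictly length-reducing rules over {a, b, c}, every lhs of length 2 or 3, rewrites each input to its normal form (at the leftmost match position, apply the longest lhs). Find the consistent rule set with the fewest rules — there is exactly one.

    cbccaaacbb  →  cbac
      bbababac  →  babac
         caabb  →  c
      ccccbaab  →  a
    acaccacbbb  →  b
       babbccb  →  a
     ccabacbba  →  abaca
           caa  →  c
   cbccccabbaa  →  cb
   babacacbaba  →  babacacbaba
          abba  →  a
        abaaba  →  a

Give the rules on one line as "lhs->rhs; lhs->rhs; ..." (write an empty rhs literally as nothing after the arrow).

  | cbccaaacbb => cbaaacbb => cbacbb => cbac
  | bbababac => aababac => babac
  | caabb => cbb => c
  | ccccbaab => ccbaab => baab => bb => a

aa->; bb->a; cbb->c; cc->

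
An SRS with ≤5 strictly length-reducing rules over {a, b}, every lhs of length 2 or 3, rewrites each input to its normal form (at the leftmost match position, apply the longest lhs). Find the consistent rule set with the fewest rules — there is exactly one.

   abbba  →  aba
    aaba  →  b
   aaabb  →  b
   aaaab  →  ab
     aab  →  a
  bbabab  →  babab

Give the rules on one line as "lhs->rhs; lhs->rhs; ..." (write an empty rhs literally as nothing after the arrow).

aa->b; aaa->; aab->a; bb->b

  | abbba => abba => aba
  | aaba => aa => b
  | aaabb => bb => b
  | aaaab => ab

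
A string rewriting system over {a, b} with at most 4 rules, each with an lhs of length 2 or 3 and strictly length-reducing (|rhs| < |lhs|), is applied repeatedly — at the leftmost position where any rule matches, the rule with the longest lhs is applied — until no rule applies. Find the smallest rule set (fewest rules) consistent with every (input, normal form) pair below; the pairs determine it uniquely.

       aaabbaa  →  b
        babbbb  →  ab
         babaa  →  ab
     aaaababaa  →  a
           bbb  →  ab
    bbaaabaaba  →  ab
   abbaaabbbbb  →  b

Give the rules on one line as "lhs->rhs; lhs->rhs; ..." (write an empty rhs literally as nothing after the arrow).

  | aaabbaa => babbaa => abbaa => aaaa => baa => aa => b
  | babbbb => abbbb => aabb => bbb => ab
  | babaa => abaa => aba => ab
  | aaaababaa => baababaa => aababaa => bbabaa => aabaa => bbaa => aaa => ba => a

aa->b; aba->ab; ba->a; bb->a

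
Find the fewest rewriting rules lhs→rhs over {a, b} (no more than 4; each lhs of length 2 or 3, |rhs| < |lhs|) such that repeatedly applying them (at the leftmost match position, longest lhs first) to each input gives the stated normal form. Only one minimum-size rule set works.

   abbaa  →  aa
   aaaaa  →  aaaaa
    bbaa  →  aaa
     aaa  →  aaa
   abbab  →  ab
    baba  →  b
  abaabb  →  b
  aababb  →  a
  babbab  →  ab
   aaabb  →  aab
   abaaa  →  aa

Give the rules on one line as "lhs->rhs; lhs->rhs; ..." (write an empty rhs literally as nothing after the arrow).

aba->b; abb->b; ba->a; bb->a

  | abbaa => baa => aa
  | aaaaa
  | bbaa => aaa
  | aaa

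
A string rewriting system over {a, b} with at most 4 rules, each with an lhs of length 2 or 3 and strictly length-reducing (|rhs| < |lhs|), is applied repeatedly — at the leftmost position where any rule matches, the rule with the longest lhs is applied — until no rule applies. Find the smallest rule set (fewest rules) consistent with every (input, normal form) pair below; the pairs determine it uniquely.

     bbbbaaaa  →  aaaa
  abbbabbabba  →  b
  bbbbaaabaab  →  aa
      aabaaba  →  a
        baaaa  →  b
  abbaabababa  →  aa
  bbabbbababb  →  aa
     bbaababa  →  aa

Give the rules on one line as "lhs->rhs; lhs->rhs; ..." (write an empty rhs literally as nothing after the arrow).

ab->; aba->; ba->b; bbb->aa

  | bbbbaaaa => aabaaaa => aaaa
  | abbbabbabba => bbabbabba => bbbbabba => aababba => abba => ba => b
  | bbbbaaabaab => aabaaabaab => aaabaab => aaab => aa
  | aabaaba => aaba => a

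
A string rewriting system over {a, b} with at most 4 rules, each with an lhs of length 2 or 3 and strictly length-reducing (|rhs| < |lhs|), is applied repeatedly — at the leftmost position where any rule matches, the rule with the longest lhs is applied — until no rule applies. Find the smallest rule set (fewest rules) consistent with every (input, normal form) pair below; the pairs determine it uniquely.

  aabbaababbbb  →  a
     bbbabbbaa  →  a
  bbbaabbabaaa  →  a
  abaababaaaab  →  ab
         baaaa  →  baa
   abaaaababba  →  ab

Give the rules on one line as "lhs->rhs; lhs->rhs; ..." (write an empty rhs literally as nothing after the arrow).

  | aabbaababbbb => aaabababbbb => abababbbb => ababbbb => abbbb => aabb => aaa => a
  | bbbabbbaa => ababbbaa => abbbaa => aabaa => aaa => a
  | bbbaabbabaaa => abaabbabaaa => aabbabaaa => aaabbaaa => abbaaa => aabaa => aaa => a
  | abaababaaaab => aababaaaab => aabaaaab => aaaaab => aaab => ab

aaa->a; aba->a; bb->a; bba->ab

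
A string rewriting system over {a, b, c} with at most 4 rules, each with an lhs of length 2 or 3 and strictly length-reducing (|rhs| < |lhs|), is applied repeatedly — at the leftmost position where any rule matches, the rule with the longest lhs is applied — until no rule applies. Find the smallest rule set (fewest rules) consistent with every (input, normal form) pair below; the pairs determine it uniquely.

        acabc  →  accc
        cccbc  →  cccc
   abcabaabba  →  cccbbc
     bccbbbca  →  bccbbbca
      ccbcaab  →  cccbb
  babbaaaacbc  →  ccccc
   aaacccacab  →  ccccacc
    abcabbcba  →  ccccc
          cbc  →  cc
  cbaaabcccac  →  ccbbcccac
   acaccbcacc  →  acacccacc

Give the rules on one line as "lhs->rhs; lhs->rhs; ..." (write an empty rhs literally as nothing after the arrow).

aa->b; ab->c; ba->c; cbc->cc

  | acabc => accc
  | cccbc => cccc
  | abcabaabba => ccabaabba => cccaabba => cccbbba => cccbbc
  | bccbbbca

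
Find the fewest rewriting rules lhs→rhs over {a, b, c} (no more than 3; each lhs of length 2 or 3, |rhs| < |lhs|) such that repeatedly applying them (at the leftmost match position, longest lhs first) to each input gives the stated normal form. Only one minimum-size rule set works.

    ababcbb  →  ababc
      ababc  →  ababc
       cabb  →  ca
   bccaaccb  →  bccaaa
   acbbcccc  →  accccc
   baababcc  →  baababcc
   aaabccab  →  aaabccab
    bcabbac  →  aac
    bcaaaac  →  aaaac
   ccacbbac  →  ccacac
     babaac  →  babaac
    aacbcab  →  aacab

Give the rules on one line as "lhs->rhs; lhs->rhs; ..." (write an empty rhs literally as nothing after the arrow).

  | ababcbb => ababc
  | ababc
  | cabb => ca
  | bccaaccb => bccaaa

bb->; bca->a; ccb->a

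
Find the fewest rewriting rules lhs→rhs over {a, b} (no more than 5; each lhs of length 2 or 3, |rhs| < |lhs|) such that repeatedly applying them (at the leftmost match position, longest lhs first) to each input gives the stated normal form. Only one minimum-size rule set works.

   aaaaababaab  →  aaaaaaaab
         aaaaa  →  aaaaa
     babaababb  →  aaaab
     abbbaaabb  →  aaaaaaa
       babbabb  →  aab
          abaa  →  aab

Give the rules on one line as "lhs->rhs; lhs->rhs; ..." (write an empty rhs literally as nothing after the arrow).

baa->ab; bab->a; bb->a; bbb->aa

  | aaaaababaab => aaaaaaaab
  | aaaaa
  | babaababb => aaababb => aaaab
  | abbbaaabb => aaaaaabb => aaaaaaa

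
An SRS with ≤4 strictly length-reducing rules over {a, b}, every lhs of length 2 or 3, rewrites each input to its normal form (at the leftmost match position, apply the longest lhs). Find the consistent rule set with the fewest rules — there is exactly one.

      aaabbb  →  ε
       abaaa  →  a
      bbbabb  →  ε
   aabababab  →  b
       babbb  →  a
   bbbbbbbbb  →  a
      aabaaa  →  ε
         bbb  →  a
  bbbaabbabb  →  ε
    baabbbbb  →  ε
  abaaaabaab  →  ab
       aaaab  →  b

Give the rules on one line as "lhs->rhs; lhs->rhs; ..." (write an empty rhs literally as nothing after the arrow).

  | aaabbb => abbb => aa => ε
  | abaaa => aaa => a
  | bbbabb => aabb => bb => ε
  | aabababab => bababab => babab => bab => b

aa->; ba->; bb->; bbb->a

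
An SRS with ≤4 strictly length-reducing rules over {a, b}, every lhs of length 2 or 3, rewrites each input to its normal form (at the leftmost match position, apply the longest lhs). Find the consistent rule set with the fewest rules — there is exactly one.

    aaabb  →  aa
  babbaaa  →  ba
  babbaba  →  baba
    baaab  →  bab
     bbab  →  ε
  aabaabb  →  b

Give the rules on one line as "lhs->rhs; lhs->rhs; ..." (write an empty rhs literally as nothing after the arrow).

  | aaabb => abb => aa
  | babbaaa => baaaaa => baaa => ba
  | babbaba => baaaba => baba
  | baaab => bab

aaa->a; aab->; bb->a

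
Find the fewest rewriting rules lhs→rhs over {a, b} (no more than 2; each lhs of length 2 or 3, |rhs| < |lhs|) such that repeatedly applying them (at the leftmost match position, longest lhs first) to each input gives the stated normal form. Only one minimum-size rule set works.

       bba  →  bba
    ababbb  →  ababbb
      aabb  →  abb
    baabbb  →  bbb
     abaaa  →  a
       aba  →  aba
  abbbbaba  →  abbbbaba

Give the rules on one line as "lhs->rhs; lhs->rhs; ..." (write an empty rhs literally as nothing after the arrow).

  | bba
  | ababbb
  | aabb => abb
  | baabbb => bbb

aa->a; baa->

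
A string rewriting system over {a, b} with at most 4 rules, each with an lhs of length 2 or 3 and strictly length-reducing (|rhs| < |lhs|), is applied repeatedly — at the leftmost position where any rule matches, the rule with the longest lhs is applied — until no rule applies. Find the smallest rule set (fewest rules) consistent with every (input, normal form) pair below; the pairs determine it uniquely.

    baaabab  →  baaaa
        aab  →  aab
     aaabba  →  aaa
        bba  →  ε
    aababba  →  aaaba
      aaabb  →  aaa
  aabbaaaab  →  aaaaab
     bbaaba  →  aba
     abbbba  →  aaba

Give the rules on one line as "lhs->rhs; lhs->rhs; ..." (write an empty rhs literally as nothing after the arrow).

bab->a; bb->; bba->; bbb->a

  | baaabab => baaaa
  | aab
  | aaabba => aaa
  | bba => ε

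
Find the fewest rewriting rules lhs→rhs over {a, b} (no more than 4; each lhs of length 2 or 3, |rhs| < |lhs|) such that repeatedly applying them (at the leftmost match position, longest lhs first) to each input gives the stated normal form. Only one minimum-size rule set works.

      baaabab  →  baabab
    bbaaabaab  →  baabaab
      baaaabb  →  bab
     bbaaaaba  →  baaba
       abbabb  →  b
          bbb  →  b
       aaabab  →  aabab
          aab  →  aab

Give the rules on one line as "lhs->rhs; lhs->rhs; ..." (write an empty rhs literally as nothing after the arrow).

  | baaabab => baabab
  | bbaaabaab => baaabaab => baabaab
  | baaaabb => baaabb => baabb => bab
  | bbaaaaba => baaaaba => baaaba => baaba

aaa->aa; abb->b; bb->b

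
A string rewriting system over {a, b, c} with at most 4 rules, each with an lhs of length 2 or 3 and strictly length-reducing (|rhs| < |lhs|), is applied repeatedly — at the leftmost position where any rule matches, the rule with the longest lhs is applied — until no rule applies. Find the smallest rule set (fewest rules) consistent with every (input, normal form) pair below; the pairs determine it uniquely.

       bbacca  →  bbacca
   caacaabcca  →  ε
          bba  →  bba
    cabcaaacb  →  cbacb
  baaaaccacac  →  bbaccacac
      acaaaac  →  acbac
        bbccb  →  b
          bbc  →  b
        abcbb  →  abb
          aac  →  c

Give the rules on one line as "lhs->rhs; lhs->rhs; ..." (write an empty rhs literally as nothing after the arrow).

aa->; aaa->b; bc->; ccc->a

  | bbacca
  | caacaabcca => ccaabcca => ccbcca => ccca => aa => ε
  | bba
  | cabcaaacb => caaaacb => cbacb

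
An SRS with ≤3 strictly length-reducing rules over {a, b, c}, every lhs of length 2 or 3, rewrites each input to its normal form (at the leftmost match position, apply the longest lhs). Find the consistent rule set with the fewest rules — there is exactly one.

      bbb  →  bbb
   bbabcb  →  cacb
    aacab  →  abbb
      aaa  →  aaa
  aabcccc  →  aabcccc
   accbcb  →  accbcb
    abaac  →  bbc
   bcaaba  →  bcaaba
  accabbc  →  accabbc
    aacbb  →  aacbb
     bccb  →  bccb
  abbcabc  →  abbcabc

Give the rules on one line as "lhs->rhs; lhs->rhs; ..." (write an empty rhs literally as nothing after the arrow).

aca->bb; baa->ca; bab->aa

  | bbb
  | bbabcb => baacb => cacb
  | aacab => abbb
  | aaa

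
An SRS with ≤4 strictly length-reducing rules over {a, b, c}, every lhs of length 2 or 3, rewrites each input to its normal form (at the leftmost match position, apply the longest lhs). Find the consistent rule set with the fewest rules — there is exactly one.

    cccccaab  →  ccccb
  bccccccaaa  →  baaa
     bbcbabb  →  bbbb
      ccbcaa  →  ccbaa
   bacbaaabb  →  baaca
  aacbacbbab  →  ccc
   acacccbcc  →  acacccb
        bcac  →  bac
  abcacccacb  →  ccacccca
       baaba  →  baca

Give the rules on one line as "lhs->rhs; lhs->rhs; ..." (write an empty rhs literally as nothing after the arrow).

ab->c; acb->ca; bc->b; caa->

  | cccccaab => ccccb
  | bccccccaaa => bcccccaaa => bccccaaa => bcccaaa => bccaaa => bcaaa => baaa
  | bbcbabb => bbbabb => bbbcb => bbbb
  | ccbcaa => ccbaa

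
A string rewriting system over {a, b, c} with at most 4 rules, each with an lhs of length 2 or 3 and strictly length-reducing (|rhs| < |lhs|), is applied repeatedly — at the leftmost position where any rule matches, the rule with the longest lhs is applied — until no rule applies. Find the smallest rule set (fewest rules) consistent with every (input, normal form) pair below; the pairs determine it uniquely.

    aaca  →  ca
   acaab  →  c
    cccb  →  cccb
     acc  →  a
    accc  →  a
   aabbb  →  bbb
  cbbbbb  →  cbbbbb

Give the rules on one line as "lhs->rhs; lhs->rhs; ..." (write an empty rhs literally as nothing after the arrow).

  | aaca => ca
  | acaab => aaab => ab => c
  | cccb
  | acc => ac => a

aa->; ab->c; ac->a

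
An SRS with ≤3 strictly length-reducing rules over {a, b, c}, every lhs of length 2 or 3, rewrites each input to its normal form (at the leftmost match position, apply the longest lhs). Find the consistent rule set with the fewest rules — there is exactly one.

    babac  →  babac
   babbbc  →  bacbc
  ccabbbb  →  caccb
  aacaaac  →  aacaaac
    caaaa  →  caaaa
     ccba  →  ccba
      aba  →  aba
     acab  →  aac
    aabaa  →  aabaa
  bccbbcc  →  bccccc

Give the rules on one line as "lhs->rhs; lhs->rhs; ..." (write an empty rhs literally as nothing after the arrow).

bb->c; cab->ac

  | babac
  | babbbc => bacbc
  | ccabbbb => cacbbb => caccb
  | aacaaac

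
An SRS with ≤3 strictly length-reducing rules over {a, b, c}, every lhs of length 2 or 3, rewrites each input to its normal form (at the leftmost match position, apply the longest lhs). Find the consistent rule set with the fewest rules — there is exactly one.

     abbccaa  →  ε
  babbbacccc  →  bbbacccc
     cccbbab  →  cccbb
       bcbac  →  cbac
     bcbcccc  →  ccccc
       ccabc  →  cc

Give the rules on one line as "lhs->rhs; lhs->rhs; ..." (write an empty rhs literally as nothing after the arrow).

  | abbccaa => bccaa => ccaa => ca => ε
  | babbbacccc => bbbacccc
  | cccbbab => cccbb
  | bcbac => cbac

ab->; bc->c; ca->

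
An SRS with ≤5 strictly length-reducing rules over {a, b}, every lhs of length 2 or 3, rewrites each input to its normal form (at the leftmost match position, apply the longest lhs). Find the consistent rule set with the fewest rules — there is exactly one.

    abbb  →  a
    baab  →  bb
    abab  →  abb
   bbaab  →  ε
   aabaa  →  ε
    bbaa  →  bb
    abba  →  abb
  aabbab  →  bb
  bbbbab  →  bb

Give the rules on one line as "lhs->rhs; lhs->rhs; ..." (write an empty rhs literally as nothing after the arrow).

aa->; aab->; ba->b; bbb->

  | abbb => a
  | baab => bab => bb
  | abab => abb
  | bbaab => bbab => bbb => ε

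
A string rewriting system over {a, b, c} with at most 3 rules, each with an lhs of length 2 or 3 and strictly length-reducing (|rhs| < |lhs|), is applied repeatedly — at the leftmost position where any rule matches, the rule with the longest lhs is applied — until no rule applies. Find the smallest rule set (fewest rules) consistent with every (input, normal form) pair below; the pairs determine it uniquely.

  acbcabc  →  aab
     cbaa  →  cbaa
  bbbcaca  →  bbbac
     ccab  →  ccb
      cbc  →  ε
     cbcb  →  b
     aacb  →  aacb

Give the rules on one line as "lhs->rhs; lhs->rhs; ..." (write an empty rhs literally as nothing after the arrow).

bc->b; ca->c; cbc->

  | acbcabc => aabc => aab
  | cbaa
  | bbbcaca => bbbaca => bbbac
  | ccab => ccb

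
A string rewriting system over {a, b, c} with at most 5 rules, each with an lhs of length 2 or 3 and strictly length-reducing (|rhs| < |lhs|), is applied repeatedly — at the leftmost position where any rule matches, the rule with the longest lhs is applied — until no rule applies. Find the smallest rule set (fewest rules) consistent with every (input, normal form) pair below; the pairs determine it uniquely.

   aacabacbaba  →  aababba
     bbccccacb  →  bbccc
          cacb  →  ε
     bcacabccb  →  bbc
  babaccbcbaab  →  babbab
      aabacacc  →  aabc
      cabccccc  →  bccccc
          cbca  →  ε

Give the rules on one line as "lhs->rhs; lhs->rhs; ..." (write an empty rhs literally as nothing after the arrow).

  | aacabacbaba => aabacbaba => aababba
  | bbccccacb => bbccccb => bbccc
  | cacb => cb => ε
  | bcacabccb => bcabccb => bbccb => bbc

acc->c; ca->; cb->; cba->b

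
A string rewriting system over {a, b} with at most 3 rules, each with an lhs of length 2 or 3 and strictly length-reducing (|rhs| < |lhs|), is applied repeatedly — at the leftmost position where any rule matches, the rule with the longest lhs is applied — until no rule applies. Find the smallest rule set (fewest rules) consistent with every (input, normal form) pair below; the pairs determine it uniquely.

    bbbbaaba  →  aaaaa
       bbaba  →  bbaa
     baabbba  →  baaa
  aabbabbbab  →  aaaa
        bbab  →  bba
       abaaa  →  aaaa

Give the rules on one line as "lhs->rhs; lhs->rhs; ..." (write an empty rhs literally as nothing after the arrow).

  | bbbbaaba => aabaaba => aaaaba => aaaaa
  | bbaba => bbaa
  | baabbba => baabba => baaba => baaa
  | aabbabbbab => aababbbab => aaabbbab => aaabbab => aaabab => aaaab => aaaa

ab->a; bbb->aa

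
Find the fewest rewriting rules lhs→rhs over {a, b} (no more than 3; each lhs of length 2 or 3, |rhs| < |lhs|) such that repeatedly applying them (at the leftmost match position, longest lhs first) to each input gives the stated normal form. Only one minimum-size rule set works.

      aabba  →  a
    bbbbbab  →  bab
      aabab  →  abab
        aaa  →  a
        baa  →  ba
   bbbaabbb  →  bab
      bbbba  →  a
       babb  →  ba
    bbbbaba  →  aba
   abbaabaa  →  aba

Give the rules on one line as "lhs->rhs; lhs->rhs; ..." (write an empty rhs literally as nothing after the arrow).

  | aabba => abba => aa => a
  | bbbbbab => bbbab => bab
  | aabab => abab
  | aaa => aa => a

aa->a; bb->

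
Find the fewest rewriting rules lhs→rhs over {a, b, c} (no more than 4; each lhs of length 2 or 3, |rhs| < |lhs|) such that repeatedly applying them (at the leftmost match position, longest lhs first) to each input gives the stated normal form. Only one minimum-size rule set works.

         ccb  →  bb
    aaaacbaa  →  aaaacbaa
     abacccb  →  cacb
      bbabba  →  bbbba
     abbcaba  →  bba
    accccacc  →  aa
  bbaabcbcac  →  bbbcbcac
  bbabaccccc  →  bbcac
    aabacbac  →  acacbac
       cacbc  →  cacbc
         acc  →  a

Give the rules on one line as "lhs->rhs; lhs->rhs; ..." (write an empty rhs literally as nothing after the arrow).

ab->b; aba->ca; cc->; ccb->bb

  | ccb => bb
  | aaaacbaa
  | abacccb => cacccb => cacb
  | bbabba => bbbba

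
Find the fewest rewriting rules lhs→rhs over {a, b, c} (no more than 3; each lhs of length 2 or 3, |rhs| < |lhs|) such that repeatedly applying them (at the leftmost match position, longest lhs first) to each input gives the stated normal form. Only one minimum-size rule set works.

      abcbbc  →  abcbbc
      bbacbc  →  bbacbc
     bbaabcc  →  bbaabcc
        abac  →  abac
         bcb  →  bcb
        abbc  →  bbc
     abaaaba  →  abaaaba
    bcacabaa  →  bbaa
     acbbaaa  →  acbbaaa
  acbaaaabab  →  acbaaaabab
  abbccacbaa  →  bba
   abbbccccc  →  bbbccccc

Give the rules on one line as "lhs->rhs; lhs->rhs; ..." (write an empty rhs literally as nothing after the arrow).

abb->bb; ca->; ccb->c

  | abcbbc
  | bbacbc
  | bbaabcc
  | abac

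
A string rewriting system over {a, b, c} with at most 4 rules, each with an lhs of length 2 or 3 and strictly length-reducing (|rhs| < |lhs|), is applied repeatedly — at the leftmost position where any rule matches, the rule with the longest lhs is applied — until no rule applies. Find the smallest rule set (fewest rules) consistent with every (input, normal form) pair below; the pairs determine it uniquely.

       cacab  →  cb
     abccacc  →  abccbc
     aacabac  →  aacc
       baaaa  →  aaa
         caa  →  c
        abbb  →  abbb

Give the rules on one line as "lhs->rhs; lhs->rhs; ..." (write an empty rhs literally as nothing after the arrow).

ba->; ca->c; cac->cb

  | cacab => cbab => cb
  | abccacc => abccbc
  | aacabac => aacbac => aacc
  | baaaa => aaa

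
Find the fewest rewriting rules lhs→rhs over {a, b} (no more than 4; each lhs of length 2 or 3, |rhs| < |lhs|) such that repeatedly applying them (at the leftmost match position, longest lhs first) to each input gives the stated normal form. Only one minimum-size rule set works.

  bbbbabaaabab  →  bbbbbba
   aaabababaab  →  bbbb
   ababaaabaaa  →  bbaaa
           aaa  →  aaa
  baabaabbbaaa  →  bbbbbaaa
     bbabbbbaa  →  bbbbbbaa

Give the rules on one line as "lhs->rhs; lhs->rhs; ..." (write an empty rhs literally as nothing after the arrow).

  | bbbbabaaabab => bbbbabaabab => bbbbababab => bbbbabbab => bbbbbbab => bbbbbba
  | aaabababaab => aaabbabaab => aabbabaab => abbabaab => bbabaab => bbabab => bbabb => bbbb
  | ababaaabaaa => abbaaabaaa => bbaaabaaa => bbaaabaa => bbaaaba => bbaaab => bbaaa
  | aaa

ab->a; aba->ab; abb->bb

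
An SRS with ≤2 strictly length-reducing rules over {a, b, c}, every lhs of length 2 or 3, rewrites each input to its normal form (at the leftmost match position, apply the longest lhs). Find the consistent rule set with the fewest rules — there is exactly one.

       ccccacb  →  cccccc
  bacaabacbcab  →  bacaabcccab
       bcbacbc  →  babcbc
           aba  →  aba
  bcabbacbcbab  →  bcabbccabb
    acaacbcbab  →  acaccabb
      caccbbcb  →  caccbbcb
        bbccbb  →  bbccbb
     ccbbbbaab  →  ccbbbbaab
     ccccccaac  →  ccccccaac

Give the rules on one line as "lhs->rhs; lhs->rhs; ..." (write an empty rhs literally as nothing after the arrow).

acb->cc; cba->ab

  | ccccacb => cccccc
  | bacaabacbcab => bacaabcccab
  | bcbacbc => babcbc
  | aba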